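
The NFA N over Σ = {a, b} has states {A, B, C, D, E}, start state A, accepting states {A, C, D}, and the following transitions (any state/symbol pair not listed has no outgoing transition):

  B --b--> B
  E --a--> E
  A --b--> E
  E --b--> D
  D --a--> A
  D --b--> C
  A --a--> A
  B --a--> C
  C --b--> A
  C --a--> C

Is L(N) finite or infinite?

infinite

State A is reachable from the start and can reach an accepting state, and it lies on the cycle A → A.
Traversing that cycle any number of times yields accepted strings of unbounded length, so the language is infinite.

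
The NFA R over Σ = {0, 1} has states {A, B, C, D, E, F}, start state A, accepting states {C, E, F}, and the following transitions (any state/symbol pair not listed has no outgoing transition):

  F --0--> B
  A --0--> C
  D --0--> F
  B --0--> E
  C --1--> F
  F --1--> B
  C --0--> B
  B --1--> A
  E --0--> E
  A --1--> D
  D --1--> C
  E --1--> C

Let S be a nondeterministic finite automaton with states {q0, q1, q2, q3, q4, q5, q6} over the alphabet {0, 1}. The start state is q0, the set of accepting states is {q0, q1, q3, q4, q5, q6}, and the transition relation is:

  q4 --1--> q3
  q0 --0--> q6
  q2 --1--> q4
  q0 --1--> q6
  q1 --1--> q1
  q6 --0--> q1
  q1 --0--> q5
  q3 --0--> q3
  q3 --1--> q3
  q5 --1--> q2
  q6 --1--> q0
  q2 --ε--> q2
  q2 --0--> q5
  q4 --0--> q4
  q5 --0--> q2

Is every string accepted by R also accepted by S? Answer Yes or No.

No

The string 0000 is in L(R) but not in L(S).
So L(R) ⊄ L(S).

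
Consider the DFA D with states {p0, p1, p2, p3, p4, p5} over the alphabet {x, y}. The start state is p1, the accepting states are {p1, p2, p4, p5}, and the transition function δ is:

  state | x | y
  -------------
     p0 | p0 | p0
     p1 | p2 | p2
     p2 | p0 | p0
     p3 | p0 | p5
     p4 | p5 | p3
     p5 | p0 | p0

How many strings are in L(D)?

3

The useful subgraph on states {p1, p2} is acyclic, so L(D) is finite; the longest accepting path visits 2 useful states, giving maximum string length 1.
Counting accepting paths from p1 by length: 1 of length 0, 2 of length 1. Total 3.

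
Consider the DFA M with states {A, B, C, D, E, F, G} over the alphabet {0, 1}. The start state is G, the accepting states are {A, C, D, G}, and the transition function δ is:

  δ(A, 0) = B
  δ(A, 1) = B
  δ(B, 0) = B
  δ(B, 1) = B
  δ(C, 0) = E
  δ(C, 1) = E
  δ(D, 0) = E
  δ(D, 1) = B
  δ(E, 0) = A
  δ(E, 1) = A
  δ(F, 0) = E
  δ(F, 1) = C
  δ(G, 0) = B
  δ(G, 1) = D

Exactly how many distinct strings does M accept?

The useful subgraph on states {A, D, E, G} is acyclic, so L(M) is finite; the longest accepting path visits 4 useful states, giving maximum string length 3.
Counting accepting paths from G by length: 1 of length 0, 1 of length 1, 2 of length 3. Total 4.

4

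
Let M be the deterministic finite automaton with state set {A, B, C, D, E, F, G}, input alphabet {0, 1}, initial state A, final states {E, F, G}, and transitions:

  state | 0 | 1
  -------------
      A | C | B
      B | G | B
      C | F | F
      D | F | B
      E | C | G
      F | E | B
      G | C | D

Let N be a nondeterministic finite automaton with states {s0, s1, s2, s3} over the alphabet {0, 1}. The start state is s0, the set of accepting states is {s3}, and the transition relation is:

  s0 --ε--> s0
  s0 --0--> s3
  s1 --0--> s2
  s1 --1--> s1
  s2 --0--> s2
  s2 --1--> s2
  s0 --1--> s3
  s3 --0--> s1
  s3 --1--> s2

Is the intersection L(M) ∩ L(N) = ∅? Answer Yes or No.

Yes

Exploring the product automaton M × N from the start pair (A, s0), following both machines on each input symbol, reaches 13 state pairs: (A, s0), (C, s3), (B, s3), (F, s1), (F, s2), (G, s1), (B, s2), (E, s2), (B, s1), (C, s2), (D, s1), (G, s2), (D, s2).
M accepts in {E, F, G} and N accepts in {s3}; no reachable pair has both components accepting, so no string drives both machines to acceptance simultaneously and L(M) ∩ L(N) = ∅.
So no string is accepted by both, and the intersection is empty.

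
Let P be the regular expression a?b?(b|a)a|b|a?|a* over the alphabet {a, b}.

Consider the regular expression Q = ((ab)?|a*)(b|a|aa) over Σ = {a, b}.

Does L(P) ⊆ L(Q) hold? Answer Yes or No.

The empty string ε is in L(P) but not in L(Q).
So L(P) ⊄ L(Q).

No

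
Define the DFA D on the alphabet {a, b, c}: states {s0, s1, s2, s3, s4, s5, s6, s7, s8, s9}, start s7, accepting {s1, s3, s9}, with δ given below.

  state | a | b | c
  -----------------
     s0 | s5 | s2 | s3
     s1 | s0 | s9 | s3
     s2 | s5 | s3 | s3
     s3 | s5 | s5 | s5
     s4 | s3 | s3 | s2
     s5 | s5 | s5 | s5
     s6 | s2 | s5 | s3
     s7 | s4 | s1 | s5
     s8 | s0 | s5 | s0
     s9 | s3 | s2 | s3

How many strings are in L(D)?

The useful subgraph on states {s0, s1, s2, s3, s4, s7, s9} is acyclic, so L(D) is finite; the longest accepting path visits 5 useful states, giving maximum string length 4.
Counting accepting paths from s7 by length: 1 of length 1, 4 of length 2, 5 of length 3, 4 of length 4. Total 14.

14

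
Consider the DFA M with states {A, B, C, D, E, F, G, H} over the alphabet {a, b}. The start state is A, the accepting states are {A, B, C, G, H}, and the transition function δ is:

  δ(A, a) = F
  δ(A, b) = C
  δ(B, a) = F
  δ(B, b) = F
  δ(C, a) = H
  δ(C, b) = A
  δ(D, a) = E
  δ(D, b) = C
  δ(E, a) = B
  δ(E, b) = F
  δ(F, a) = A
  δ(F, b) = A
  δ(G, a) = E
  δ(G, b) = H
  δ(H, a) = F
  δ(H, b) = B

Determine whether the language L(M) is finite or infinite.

infinite

State A is reachable from the start and can reach an accepting state, and it lies on the cycle A → C → A.
Traversing that cycle any number of times yields accepted strings of unbounded length, so the language is infinite.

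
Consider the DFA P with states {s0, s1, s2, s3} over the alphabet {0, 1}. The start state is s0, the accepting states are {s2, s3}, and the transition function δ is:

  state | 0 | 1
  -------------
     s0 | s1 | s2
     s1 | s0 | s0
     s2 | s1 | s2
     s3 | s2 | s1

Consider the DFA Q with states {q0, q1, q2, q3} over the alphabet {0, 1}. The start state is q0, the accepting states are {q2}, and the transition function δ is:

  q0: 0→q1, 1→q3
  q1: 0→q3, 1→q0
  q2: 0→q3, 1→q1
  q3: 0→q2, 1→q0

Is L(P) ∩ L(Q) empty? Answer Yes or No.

Exploring the product automaton P × Q from the start pair (s0, q0), following both machines on each input symbol, reaches 10 state pairs: (s0, q0), (s1, q1), (s2, q3), (s0, q3), (s1, q2), (s2, q0), (s0, q1), (s1, q3), (s0, q2), (s2, q1).
P accepts in {s2, s3} and Q accepts in {q2}; no reachable pair has both components accepting, so no string drives both machines to acceptance simultaneously and L(P) ∩ L(Q) = ∅.
So no string is accepted by both, and the intersection is empty.

Yes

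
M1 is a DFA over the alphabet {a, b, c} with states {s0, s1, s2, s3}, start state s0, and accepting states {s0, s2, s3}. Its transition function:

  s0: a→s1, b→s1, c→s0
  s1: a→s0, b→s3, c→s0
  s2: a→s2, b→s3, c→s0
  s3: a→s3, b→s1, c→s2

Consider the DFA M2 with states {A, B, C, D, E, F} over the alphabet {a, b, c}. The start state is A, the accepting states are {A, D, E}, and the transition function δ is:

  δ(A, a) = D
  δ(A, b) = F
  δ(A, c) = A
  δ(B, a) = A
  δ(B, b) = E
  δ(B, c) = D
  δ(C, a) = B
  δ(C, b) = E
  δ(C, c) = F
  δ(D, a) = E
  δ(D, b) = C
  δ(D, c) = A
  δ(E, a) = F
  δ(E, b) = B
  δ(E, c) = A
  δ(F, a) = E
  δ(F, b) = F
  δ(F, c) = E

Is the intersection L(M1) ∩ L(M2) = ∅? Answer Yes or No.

The empty string ε is accepted by both M1 and M2.
Hence L(M1) ∩ L(M2) ≠ ∅.

No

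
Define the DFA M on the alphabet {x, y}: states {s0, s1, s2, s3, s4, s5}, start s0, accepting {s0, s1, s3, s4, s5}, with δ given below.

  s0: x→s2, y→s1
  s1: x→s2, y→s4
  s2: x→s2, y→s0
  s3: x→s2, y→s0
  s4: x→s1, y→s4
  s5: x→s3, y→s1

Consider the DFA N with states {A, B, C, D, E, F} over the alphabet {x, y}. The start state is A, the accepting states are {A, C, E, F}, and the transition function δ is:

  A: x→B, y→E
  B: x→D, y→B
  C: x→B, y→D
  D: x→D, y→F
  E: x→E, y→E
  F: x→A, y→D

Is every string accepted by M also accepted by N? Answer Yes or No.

No

The string xy is in L(M) but not in L(N).
So L(M) ⊄ L(N).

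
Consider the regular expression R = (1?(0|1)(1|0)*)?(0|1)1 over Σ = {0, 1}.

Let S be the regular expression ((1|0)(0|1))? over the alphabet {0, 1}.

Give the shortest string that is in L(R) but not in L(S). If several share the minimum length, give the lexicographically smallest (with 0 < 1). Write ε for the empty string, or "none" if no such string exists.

The string 001 is accepted by R but not by S.
No shorter string lies in the difference, and 001 is the lexicographically first length-3 string in L(R) \ L(S).

001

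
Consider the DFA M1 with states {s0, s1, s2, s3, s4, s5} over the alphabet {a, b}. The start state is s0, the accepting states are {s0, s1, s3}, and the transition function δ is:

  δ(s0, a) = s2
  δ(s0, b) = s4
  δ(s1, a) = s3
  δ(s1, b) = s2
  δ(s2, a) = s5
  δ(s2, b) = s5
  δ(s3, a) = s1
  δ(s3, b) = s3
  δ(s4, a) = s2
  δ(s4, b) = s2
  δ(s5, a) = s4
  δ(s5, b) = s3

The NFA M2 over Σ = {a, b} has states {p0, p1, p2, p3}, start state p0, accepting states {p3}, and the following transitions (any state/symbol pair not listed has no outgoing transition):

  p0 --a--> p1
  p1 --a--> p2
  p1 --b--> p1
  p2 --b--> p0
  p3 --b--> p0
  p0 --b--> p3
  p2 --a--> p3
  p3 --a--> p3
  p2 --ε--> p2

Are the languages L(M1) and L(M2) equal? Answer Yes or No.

No

The empty string ε is accepted by M1 but rejected by M2.
So L(M1) ≠ L(M2).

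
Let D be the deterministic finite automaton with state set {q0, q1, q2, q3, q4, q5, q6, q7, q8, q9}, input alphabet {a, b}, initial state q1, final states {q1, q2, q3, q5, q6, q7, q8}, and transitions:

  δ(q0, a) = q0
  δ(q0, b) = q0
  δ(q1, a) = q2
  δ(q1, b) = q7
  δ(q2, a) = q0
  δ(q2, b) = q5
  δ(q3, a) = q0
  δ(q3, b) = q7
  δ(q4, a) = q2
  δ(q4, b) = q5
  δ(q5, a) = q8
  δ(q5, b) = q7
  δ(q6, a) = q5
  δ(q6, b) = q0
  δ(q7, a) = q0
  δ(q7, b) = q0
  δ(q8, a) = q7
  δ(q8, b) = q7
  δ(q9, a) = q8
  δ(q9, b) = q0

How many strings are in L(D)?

The useful subgraph on states {q1, q2, q5, q7, q8} is acyclic, so L(D) is finite; the longest accepting path visits 5 useful states, giving maximum string length 4.
Counting accepting paths from q1 by length: 1 of length 0, 2 of length 1, 1 of length 2, 2 of length 3, 2 of length 4. Total 8.

8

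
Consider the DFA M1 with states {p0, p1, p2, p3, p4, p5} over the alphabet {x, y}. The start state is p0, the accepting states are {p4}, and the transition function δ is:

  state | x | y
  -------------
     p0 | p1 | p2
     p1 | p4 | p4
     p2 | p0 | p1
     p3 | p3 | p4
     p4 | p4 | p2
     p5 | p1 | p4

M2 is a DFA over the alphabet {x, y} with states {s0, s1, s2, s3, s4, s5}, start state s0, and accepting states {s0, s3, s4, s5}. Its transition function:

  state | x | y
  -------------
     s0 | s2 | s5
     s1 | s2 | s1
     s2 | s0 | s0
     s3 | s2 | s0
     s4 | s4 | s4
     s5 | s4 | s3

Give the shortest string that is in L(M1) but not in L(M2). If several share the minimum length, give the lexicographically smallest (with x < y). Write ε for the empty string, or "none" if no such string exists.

The string xxx is accepted by M1 but not by M2.
No shorter string lies in the difference, and xxx is the lexicographically first length-3 string in L(M1) \ L(M2).

xxx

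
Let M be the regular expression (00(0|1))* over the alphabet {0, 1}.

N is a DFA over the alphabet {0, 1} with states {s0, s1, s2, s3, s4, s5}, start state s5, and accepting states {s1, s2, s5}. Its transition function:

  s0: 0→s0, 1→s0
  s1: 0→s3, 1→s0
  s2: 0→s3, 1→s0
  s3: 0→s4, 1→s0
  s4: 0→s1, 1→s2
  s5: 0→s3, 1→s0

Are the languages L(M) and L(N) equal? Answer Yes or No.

Converting the expression M to a DFA (subset construction, then merging equivalent states) gives the minimal DFA with states {m0, m1, m2, m3}, start state m0, accepting states {m0} and transitions m0: 0→m1, 1→m2; m1: 0→m3, 1→m2; m2: 0→m2, 1→m2; m3: 0→m0, 1→m0.
Exploring the product automaton M × N from the start pair (m0, s5), following both machines on each input symbol, reaches 6 state pairs: (m0, s5), (m1, s3), (m2, s0), (m3, s4), (m0, s1), (m0, s2).
M accepts in {m0} and N accepts in {s1, s2, s5}. In every reachable pair the two components are either both accepting — (m0, s5), (m0, s1), (m0, s2) — or both non-accepting, so no string is accepted by exactly one of the machines: L(M) \ L(N) and L(N) \ L(M) are both empty.
Hence every string is accepted by M iff it is accepted by N, and the two languages coincide.

Yes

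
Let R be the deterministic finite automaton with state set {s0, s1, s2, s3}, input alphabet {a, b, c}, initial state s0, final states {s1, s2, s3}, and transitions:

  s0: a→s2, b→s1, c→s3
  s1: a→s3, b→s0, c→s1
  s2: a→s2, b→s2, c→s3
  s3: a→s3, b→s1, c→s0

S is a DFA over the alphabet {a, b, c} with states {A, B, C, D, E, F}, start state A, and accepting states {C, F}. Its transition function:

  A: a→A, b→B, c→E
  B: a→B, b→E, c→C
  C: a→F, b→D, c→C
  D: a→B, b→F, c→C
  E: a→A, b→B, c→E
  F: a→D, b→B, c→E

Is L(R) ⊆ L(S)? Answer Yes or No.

The string a is in L(R) but not in L(S).
So L(R) ⊄ L(S).

No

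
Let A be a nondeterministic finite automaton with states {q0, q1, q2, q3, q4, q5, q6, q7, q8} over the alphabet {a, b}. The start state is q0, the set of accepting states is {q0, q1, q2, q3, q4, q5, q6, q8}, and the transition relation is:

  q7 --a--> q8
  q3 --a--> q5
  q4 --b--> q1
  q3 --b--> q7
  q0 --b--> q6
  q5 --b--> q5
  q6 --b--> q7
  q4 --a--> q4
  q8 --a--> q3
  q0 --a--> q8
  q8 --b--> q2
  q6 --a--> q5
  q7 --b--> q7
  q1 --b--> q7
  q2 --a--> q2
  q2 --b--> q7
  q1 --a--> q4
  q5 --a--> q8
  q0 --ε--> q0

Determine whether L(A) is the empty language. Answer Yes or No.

The empty string ε is accepted: the run q0 ends in the accepting state q0.
Since at least one string is accepted, L(A) is not empty.

No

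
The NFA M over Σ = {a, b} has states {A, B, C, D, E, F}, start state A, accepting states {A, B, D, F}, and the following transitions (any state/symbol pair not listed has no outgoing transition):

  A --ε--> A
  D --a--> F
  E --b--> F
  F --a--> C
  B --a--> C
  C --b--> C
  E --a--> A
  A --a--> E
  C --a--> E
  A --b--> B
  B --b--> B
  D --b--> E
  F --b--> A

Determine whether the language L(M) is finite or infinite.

State B is reachable from the start and can reach an accepting state, and it lies on the cycle B → B.
Traversing that cycle any number of times yields accepted strings of unbounded length, so the language is infinite.

infinite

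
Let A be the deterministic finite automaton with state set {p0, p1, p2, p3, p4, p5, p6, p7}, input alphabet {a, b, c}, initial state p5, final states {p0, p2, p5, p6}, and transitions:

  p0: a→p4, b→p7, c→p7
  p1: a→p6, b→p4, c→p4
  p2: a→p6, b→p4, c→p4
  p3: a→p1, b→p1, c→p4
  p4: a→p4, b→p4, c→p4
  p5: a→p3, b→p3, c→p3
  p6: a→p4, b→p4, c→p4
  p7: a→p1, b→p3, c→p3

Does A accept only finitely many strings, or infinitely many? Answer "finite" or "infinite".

finite

The useful states (reachable from p5 and able to reach an accepting state) are {p1, p3, p5, p6}.
Restricted to these states the transition graph has no cycle, so every accepting path has bounded length and L is finite.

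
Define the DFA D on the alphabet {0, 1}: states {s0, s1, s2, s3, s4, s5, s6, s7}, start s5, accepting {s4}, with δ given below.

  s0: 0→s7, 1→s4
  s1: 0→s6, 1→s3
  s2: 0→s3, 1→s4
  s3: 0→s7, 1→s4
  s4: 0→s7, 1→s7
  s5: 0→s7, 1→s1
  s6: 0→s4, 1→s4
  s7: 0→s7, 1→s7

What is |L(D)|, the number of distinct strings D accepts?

3

The useful subgraph on states {s1, s3, s4, s5, s6} is acyclic, so L(D) is finite; the longest accepting path visits 4 useful states, giving maximum string length 3.
Counting accepting paths from s5 by length: 3 of length 3. Total 3.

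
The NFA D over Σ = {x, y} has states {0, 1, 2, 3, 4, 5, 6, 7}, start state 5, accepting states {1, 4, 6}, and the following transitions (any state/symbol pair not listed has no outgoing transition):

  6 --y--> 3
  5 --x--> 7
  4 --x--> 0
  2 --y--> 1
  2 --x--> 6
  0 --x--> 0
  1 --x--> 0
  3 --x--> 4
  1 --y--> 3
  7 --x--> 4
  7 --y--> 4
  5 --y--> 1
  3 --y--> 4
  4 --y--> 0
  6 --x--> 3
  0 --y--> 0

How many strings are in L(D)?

5

The useful subgraph on states {1, 3, 4, 5, 7} is acyclic, so L(D) is finite; the longest accepting path visits 4 useful states, giving maximum string length 3.
Counting accepting paths from 5 by length: 1 of length 1, 2 of length 2, 2 of length 3. Total 5.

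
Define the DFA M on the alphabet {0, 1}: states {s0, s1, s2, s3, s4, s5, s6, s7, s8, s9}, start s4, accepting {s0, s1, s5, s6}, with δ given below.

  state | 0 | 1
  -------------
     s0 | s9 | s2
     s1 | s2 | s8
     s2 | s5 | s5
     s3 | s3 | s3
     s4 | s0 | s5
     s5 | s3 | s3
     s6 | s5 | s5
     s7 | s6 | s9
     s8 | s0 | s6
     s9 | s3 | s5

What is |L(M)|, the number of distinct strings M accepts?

The useful subgraph on states {s0, s2, s4, s5, s9} is acyclic, so L(M) is finite; the longest accepting path visits 4 useful states, giving maximum string length 3.
Counting accepting paths from s4 by length: 2 of length 1, 3 of length 3. Total 5.

5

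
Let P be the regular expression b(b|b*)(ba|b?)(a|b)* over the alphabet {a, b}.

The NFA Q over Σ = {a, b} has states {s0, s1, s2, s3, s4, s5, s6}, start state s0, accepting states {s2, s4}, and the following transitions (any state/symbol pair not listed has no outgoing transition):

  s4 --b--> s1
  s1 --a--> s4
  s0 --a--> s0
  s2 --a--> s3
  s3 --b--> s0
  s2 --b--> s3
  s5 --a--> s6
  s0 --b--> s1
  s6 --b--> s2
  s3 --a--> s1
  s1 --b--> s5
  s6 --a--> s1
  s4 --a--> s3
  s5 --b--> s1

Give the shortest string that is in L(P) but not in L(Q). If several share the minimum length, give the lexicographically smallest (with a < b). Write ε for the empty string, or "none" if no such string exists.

The string b is accepted by P but not by Q.
No shorter string lies in the difference, and b is the lexicographically first length-1 string in L(P) \ L(Q).

b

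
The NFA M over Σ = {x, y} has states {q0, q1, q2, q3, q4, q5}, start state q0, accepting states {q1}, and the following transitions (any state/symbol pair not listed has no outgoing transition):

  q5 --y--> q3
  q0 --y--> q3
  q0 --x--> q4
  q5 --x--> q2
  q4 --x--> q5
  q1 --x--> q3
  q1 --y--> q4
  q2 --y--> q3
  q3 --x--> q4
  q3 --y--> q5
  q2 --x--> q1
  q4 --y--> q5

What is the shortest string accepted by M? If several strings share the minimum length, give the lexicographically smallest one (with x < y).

A breadth-first search from q0 reaches an accepting state first via the path q0 → q4 → q5 → q2 → q1 on input xxxx.
No string of length < 4 is accepted (BFS exhausts all shorter strings without reaching an accepting state), and xxxx is the lexicographically least accepting string of length 4.

xxxx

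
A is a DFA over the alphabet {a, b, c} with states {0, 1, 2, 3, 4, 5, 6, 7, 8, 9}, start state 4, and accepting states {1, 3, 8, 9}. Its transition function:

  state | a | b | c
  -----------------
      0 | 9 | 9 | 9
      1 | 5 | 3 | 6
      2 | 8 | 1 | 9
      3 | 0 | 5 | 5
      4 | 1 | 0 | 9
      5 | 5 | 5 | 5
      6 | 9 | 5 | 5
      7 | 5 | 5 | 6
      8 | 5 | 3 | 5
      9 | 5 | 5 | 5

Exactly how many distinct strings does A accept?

10

The useful subgraph on states {0, 1, 3, 4, 6, 9} is acyclic, so L(A) is finite; the longest accepting path visits 5 useful states, giving maximum string length 4.
Counting accepting paths from 4 by length: 2 of length 1, 4 of length 2, 1 of length 3, 3 of length 4. Total 10.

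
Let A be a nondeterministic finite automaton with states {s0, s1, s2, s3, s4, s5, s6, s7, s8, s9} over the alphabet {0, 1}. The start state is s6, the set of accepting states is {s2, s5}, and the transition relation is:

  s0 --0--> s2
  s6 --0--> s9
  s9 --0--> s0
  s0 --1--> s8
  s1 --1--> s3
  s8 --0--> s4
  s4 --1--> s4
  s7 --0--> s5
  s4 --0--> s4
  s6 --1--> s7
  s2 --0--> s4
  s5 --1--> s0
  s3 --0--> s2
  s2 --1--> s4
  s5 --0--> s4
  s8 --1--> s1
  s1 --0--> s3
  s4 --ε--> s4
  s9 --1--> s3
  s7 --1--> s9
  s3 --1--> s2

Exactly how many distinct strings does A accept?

20

The useful subgraph on states {s0, s1, s2, s3, s5, s6, s7, s8, s9} is acyclic, so L(A) is finite; the longest accepting path visits 8 useful states, giving maximum string length 7.
Counting accepting paths from s6 by length: 1 of length 2, 3 of length 3, 4 of length 4, 4 of length 6, 8 of length 7. Total 20.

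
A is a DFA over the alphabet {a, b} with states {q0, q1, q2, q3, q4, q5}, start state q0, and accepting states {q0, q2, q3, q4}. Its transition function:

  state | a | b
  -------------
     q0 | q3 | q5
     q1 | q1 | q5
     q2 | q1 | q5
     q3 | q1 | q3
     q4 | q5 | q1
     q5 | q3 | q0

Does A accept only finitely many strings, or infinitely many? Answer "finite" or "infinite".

State q1 is reachable from the start and can reach an accepting state, and it lies on the cycle q1 → q1.
Traversing that cycle any number of times yields accepted strings of unbounded length, so the language is infinite.

infinite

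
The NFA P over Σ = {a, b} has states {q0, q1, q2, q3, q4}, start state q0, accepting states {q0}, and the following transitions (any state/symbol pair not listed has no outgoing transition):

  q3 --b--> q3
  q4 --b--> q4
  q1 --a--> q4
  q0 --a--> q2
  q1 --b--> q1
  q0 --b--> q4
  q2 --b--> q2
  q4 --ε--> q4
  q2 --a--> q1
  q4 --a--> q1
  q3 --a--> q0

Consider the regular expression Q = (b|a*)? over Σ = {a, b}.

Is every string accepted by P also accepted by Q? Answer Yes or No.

Converting the expression Q to a DFA (subset construction, then merging equivalent states) gives the minimal DFA with states {r0, r1, r2, r3}, start state r0, accepting states {r0, r1, r2} and transitions r0: a→r1, b→r2; r1: a→r1, b→r3; r2: a→r3, b→r3; r3: a→r3, b→r3.
Exploring the product automaton P × Q from the start pair (q0, r0), following both machines on each input symbol, reaches 8 state pairs: (q0, r0), (q2, r1), (q4, r2), (q1, r1), (q2, r3), (q1, r3), (q4, r3), (q4, r1).
P accepts in {q0} and Q accepts in {r0, r1, r2}. The reachable pairs whose P-component is accepting are (q0, r0); in each of them the Q-component is accepting too, so the product for L(P) \ L(Q) (P-component accepting, Q-component rejecting) has no reachable accepting pair and the difference is empty.
Hence every string in L(P) is also in L(Q).

Yes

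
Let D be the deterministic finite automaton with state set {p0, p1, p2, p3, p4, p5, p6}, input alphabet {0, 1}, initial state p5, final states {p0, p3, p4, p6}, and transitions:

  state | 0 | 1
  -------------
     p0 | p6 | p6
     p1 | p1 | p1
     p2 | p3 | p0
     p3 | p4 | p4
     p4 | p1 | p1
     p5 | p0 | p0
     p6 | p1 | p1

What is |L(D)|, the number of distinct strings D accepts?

The useful subgraph on states {p0, p5, p6} is acyclic, so L(D) is finite; the longest accepting path visits 3 useful states, giving maximum string length 2.
Counting accepting paths from p5 by length: 2 of length 1, 4 of length 2. Total 6.

6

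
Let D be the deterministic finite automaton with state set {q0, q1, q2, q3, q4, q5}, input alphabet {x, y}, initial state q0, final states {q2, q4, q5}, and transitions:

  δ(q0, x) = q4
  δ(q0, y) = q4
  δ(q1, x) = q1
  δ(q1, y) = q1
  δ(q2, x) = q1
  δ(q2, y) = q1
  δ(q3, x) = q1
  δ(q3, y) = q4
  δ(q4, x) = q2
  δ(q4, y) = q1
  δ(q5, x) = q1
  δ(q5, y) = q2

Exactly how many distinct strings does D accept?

The useful subgraph on states {q0, q2, q4} is acyclic, so L(D) is finite; the longest accepting path visits 3 useful states, giving maximum string length 2.
Counting accepting paths from q0 by length: 2 of length 1, 2 of length 2. Total 4.

4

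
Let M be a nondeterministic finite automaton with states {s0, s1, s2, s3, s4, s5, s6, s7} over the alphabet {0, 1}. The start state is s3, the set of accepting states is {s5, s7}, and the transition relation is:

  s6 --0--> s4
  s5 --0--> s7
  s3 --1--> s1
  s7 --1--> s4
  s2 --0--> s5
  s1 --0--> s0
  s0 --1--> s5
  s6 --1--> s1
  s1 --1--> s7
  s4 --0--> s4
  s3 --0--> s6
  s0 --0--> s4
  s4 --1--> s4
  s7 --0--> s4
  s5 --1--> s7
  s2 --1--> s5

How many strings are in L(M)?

8

The useful subgraph on states {s0, s1, s3, s5, s6, s7} is acyclic, so L(M) is finite; the longest accepting path visits 6 useful states, giving maximum string length 5.
Counting accepting paths from s3 by length: 1 of length 2, 2 of length 3, 3 of length 4, 2 of length 5. Total 8.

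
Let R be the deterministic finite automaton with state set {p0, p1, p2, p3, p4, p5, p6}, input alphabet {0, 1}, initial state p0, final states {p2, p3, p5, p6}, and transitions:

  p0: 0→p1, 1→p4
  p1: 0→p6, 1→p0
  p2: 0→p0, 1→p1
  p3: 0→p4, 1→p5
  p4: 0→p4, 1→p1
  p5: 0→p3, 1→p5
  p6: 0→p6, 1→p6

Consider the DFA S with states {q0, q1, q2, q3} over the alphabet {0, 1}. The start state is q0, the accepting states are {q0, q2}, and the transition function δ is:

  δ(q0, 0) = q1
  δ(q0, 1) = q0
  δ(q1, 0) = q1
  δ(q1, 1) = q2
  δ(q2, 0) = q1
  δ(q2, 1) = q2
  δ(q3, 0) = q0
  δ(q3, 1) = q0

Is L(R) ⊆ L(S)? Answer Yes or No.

The string 00 is in L(R) but not in L(S).
So L(R) ⊄ L(S).

No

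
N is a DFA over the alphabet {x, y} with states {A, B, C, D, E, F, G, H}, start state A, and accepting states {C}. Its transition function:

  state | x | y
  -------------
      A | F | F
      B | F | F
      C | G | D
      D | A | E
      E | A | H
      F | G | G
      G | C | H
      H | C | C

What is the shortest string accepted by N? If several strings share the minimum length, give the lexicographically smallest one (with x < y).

xxx

A breadth-first search from A reaches an accepting state first via the path A → F → G → C on input xxx.
No string of length < 3 is accepted (BFS exhausts all shorter strings without reaching an accepting state), and xxx is the lexicographically least accepting string of length 3.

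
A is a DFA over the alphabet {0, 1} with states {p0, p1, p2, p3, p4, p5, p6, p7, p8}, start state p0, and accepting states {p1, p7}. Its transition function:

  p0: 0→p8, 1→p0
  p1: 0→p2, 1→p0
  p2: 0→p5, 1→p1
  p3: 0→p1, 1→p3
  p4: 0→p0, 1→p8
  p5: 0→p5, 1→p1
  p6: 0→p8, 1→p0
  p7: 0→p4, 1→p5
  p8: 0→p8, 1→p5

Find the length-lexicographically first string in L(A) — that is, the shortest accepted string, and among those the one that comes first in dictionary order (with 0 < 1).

011

A breadth-first search from p0 reaches an accepting state first via the path p0 → p8 → p5 → p1 on input 011.
No string of length < 3 is accepted (BFS exhausts all shorter strings without reaching an accepting state), and 011 is the lexicographically least accepting string of length 3.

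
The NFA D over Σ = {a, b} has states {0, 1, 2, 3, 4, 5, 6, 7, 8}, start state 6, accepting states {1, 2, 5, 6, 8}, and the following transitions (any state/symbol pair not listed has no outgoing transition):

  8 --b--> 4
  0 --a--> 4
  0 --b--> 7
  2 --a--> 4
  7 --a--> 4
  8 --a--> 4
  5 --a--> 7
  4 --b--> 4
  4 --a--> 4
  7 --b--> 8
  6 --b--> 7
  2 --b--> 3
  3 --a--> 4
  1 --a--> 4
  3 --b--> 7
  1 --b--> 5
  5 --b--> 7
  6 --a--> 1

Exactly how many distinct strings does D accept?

The useful subgraph on states {1, 5, 6, 7, 8} is acyclic, so L(D) is finite; the longest accepting path visits 5 useful states, giving maximum string length 4.
Counting accepting paths from 6 by length: 1 of length 0, 1 of length 1, 2 of length 2, 2 of length 4. Total 6.

6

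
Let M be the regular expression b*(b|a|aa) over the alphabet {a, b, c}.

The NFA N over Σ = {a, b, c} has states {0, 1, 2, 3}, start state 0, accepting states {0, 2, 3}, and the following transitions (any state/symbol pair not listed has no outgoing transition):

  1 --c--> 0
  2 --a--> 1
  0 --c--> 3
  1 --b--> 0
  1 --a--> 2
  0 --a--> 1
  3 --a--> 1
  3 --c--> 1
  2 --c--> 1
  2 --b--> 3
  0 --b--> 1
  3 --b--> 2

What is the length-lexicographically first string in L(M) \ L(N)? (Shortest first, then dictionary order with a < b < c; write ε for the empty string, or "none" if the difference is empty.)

a

The string a is accepted by M but not by N.
No shorter string lies in the difference, and a is the lexicographically first length-1 string in L(M) \ L(N).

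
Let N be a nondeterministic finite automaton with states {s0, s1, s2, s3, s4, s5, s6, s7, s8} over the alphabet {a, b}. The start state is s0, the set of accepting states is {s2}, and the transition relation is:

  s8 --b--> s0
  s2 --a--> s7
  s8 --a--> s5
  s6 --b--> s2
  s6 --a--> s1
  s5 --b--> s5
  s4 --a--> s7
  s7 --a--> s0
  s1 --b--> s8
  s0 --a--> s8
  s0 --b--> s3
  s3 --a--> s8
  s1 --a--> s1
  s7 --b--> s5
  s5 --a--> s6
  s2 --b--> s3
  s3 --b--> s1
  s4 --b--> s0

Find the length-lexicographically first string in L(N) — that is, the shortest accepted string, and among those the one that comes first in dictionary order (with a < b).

aaab

A breadth-first search from s0 reaches an accepting state first via the path s0 → s8 → s5 → s6 → s2 on input aaab.
No string of length < 4 is accepted (BFS exhausts all shorter strings without reaching an accepting state), and aaab is the lexicographically least accepting string of length 4.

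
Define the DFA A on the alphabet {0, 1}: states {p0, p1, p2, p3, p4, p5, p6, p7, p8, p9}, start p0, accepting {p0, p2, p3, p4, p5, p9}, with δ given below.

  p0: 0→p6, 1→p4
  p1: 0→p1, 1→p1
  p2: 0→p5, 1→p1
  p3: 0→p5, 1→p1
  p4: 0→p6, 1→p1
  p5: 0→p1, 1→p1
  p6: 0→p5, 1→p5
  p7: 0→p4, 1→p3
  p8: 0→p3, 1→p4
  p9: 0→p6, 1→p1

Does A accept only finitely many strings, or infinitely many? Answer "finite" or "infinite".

The useful states (reachable from p0 and able to reach an accepting state) are {p0, p4, p5, p6}.
Restricted to these states the transition graph has no cycle, so every accepting path has bounded length and L is finite.

finite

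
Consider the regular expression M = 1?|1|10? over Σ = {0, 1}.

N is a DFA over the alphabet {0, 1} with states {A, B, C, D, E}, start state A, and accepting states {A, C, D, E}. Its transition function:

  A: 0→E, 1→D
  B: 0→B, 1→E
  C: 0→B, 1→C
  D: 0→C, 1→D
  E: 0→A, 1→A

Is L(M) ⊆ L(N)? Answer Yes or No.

Yes

Converting the expression M to a DFA (subset construction, then merging equivalent states) gives the minimal DFA with states {m0, m1, m2, m3}, start state m0, accepting states {m0, m2, m3} and transitions m0: 0→m1, 1→m2; m1: 0→m1, 1→m1; m2: 0→m3, 1→m1; m3: 0→m1, 1→m1.
Exploring the product automaton M × N from the start pair (m0, A), following both machines on each input symbol, reaches 8 state pairs: (m0, A), (m1, E), (m2, D), (m1, A), (m3, C), (m1, D), (m1, B), (m1, C).
M accepts in {m0, m2, m3} and N accepts in {A, C, D, E}. The reachable pairs whose M-component is accepting are (m0, A), (m2, D), (m3, C); in each of them the N-component is accepting too, so the product for L(M) \ L(N) (M-component accepting, N-component rejecting) has no reachable accepting pair and the difference is empty.
Hence every string in L(M) is also in L(N).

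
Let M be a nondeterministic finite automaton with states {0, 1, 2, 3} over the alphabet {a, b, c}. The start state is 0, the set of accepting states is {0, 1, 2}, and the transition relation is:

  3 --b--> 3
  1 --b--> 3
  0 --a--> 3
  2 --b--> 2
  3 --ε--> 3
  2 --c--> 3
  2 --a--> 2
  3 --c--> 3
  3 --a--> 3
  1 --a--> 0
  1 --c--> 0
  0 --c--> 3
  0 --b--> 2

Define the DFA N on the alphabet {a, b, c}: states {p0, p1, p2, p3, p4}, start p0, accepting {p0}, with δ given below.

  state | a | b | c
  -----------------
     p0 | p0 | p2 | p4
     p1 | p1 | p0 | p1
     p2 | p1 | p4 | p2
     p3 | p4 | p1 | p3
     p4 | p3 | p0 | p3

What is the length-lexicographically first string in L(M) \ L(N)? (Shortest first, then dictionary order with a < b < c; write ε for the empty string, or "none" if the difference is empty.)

b

The string b is accepted by M but not by N.
No shorter string lies in the difference, and b is the lexicographically first length-1 string in L(M) \ L(N).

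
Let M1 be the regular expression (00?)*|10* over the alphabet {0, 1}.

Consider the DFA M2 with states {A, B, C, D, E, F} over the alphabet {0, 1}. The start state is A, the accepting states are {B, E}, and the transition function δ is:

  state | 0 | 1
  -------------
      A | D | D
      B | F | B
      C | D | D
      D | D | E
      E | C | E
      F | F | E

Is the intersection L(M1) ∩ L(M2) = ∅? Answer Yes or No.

Converting the expression M1 to a DFA (subset construction, then merging equivalent states) gives the minimal DFA with states {r0, r1, r2}, start state r0, accepting states {r0, r1} and transitions r0: 0→r1, 1→r1; r1: 0→r1, 1→r2; r2: 0→r2, 1→r2.
Exploring the product automaton M1 × M2 from the start pair (r0, A), following both machines on each input symbol, reaches 5 state pairs: (r0, A), (r1, D), (r2, E), (r2, C), (r2, D).
M1 accepts in {r0, r1} and M2 accepts in {B, E}; no reachable pair has both components accepting, so no string drives both machines to acceptance simultaneously and L(M1) ∩ L(M2) = ∅.
So no string is accepted by both, and the intersection is empty.

Yes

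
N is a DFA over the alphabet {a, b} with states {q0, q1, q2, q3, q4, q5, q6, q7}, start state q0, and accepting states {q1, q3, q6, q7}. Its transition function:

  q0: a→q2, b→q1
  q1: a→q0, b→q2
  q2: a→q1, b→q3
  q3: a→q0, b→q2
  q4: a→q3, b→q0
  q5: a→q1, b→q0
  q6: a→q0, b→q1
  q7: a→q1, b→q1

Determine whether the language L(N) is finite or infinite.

infinite

State q0 is reachable from the start and can reach an accepting state, and it lies on the cycle q0 → q1 → q0.
Traversing that cycle any number of times yields accepted strings of unbounded length, so the language is infinite.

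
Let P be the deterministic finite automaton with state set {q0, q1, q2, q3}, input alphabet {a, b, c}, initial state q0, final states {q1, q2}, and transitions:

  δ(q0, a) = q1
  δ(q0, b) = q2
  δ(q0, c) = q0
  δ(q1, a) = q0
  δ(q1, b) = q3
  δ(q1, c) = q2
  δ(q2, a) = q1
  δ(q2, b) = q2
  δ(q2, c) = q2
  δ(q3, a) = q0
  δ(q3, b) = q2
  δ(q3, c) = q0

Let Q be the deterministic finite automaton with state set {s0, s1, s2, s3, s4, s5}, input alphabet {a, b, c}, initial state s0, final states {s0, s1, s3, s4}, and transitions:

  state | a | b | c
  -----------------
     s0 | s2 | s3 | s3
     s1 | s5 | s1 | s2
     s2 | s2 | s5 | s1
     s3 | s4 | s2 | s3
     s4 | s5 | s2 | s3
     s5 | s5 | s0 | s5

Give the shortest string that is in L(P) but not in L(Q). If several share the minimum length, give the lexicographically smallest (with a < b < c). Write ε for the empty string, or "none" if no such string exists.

The string a is accepted by P but not by Q.
No shorter string lies in the difference, and a is the lexicographically first length-1 string in L(P) \ L(Q).

a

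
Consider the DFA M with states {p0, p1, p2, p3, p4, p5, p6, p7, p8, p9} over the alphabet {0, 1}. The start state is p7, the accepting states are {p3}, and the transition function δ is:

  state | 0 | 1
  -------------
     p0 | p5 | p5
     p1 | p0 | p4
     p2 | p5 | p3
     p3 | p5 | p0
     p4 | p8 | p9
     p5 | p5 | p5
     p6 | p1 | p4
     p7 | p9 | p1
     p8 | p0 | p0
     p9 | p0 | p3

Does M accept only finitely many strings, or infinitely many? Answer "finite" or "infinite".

The useful states (reachable from p7 and able to reach an accepting state) are {p1, p3, p4, p7, p9}.
Restricted to these states the transition graph has no cycle, so every accepting path has bounded length and L is finite.

finite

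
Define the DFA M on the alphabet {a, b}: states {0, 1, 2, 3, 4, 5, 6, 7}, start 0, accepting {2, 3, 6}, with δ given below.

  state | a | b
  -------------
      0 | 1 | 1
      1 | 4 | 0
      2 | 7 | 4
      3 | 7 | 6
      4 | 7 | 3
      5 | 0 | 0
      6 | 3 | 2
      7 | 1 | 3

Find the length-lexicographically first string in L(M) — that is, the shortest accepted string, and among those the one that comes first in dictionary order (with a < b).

aab

A breadth-first search from 0 reaches an accepting state first via the path 0 → 1 → 4 → 3 on input aab.
No string of length < 3 is accepted (BFS exhausts all shorter strings without reaching an accepting state), and aab is the lexicographically least accepting string of length 3.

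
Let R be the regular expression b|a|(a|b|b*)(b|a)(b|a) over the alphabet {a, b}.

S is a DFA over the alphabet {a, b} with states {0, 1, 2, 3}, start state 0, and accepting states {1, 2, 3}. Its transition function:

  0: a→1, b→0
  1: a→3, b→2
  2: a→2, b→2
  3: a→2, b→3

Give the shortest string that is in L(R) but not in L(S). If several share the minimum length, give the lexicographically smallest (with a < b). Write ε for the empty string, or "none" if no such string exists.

b

The string b is accepted by R but not by S.
No shorter string lies in the difference, and b is the lexicographically first length-1 string in L(R) \ L(S).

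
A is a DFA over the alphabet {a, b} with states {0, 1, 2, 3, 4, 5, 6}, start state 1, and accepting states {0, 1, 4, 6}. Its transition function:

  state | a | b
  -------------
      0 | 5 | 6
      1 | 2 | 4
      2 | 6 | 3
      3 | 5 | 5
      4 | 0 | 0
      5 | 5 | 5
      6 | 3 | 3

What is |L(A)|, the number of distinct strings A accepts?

The useful subgraph on states {0, 1, 2, 4, 6} is acyclic, so L(A) is finite; the longest accepting path visits 4 useful states, giving maximum string length 3.
Counting accepting paths from 1 by length: 1 of length 0, 1 of length 1, 3 of length 2, 2 of length 3. Total 7.

7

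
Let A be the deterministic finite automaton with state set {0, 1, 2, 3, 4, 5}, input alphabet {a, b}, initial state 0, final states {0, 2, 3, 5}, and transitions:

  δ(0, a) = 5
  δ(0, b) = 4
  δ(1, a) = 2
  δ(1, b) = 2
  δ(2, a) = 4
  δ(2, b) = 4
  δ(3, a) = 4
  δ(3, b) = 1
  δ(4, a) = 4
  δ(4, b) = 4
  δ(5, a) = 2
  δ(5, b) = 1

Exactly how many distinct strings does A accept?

The useful subgraph on states {0, 1, 2, 5} is acyclic, so L(A) is finite; the longest accepting path visits 4 useful states, giving maximum string length 3.
Counting accepting paths from 0 by length: 1 of length 0, 1 of length 1, 1 of length 2, 2 of length 3. Total 5.

5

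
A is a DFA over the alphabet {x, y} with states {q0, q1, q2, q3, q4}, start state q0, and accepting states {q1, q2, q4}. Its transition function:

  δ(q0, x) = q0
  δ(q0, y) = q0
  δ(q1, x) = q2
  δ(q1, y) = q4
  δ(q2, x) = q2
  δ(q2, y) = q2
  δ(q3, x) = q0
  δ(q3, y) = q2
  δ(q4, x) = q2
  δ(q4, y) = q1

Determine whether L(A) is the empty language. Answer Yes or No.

Yes

The states reachable from the start state are {q0}.
None of the accepting states {q1, q2, q4} is reachable, so no string is accepted and L(A) = ∅.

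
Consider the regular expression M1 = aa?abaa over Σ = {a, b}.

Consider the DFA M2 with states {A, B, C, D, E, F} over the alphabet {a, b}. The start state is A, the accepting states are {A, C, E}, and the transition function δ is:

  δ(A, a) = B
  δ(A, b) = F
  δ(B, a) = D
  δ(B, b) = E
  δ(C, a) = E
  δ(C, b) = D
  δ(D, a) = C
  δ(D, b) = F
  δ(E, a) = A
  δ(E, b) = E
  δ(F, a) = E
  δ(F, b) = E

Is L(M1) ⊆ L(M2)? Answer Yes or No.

Yes

Converting the expression M1 to a DFA (subset construction, then merging equivalent states) gives the minimal DFA with states {r0, r1, r2, r3, r4, r5, r6, r7}, start state r0, accepting states {r7} and transitions r0: a→r1, b→r2; r1: a→r3, b→r2; r2: a→r2, b→r2; r3: a→r4, b→r5; r4: a→r2, b→r5; r5: a→r6, b→r2; r6: a→r7, b→r2; r7: a→r2, b→r2.
Exploring the product automaton M1 × M2 from the start pair (r0, A), following both machines on each input symbol, reaches 16 state pairs: (r0, A), (r1, B), (r2, F), (r3, D), (r2, E), (r4, C), (r5, F), (r2, A), (r5, D), (r6, E), (r2, B), (r6, C), (r7, A), (r2, D), (r7, E), (r2, C).
M1 accepts in {r7} and M2 accepts in {A, C, E}. The reachable pairs whose M1-component is accepting are (r7, A), (r7, E); in each of them the M2-component is accepting too, so the product for L(M1) \ L(M2) (M1-component accepting, M2-component rejecting) has no reachable accepting pair and the difference is empty.
Hence every string in L(M1) is also in L(M2).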